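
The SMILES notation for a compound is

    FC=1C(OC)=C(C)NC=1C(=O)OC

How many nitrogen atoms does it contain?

1

Scan the SMILES for N atoms (remember two-letter symbols like Cl and Br are single atoms).
Nitrogen count: 1.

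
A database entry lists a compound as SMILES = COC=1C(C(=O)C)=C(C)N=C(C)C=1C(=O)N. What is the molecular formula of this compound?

C11H14N2O3

Walk through each heavy atom and fill implicit hydrogens from standard valence (C 4, N 3, O 2, S 2, halogen 1):
  atom 1: C, bond orders sum to 1 (valence 4) → 3 H
  atom 2: O, bond orders sum to 2 (valence 2) → 0 H
  atom 3: C, bond orders sum to 4 (valence 4) → 0 H
  atom 4: C, bond orders sum to 4 (valence 4) → 0 H
  atom 5: C, bond orders sum to 4 (valence 4) → 0 H
  atom 6: O, bond orders sum to 2 (valence 2) → 0 H
  atom 7: C, bond orders sum to 1 (valence 4) → 3 H
  atom 8: C, bond orders sum to 4 (valence 4) → 0 H
  atom 9: C, bond orders sum to 1 (valence 4) → 3 H
  atom 10: N, bond orders sum to 3 (valence 3) → 0 H
  atom 11: C, bond orders sum to 4 (valence 4) → 0 H
  atom 12: C, bond orders sum to 1 (valence 4) → 3 H
  atom 13: C, bond orders sum to 4 (valence 4) → 0 H
  atom 14: C, bond orders sum to 4 (valence 4) → 0 H
  atom 15: O, bond orders sum to 2 (valence 2) → 0 H
  atom 16: N, bond orders sum to 1 (valence 3) → 2 H
Totals → C:11, H:14, N:2, O:3.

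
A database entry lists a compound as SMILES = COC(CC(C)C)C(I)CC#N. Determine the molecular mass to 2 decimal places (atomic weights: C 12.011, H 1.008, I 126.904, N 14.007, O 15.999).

281.14 g/mol

First, the molecular formula is C9H16INO (counting implicit H from valence).
  C: 9 × 12.011 = 108.099
  H: 16 × 1.008 = 16.128
  I: 1 × 126.904 = 126.904
  N: 1 × 14.007 = 14.007
  O: 1 × 15.999 = 15.999
Sum: 9×12.011 + 16×1.008 + 1×126.904 + 1×14.007 + 1×15.999 = 281.137 → 281.14 g/mol.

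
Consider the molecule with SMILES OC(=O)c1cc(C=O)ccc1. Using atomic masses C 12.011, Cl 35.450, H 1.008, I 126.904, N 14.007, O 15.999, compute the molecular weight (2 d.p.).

150.13 g/mol

First, the molecular formula is C8H6O3 (counting implicit H from valence).
  C: 8 × 12.011 = 96.088
  H: 6 × 1.008 = 6.048
  O: 3 × 15.999 = 47.997
Sum: 8×12.011 + 6×1.008 + 3×15.999 = 150.133 → 150.13 g/mol.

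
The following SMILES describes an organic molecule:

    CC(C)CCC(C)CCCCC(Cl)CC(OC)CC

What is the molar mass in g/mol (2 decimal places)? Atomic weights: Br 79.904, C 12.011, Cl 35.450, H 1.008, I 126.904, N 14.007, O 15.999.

First, the molecular formula is C17H35ClO (counting implicit H from valence).
  C: 17 × 12.011 = 204.187
  Cl: 1 × 35.450 = 35.450
  H: 35 × 1.008 = 35.280
  O: 1 × 15.999 = 15.999
Sum: 17×12.011 + 1×35.450 + 35×1.008 + 1×15.999 = 290.916 → 290.92 g/mol.

290.92 g/mol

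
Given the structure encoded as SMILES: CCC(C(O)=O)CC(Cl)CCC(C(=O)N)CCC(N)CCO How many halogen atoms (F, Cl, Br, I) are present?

Halogen atoms appear at heavy-atom position 9 (1×Cl).
Other groups present: 1 amide, 1 carboxylic acid, 1 hydroxyl, 1 primary amine.
Halogen count: 1.

1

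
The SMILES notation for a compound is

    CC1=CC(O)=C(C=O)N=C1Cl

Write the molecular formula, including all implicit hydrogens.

C7H6ClNO2

Walk through each heavy atom and fill implicit hydrogens from standard valence (C 4, N 3, O 2, S 2, halogen 1):
  atom 1: C, bond orders sum to 1 (valence 4) → 3 H
  atom 2: C, bond orders sum to 4 (valence 4) → 0 H
  atom 3: C, bond orders sum to 3 (valence 4) → 1 H
  atom 4: C, bond orders sum to 4 (valence 4) → 0 H
  atom 5: O, bond orders sum to 1 (valence 2) → 1 H
  atom 6: C, bond orders sum to 4 (valence 4) → 0 H
  atom 7: C, bond orders sum to 3 (valence 4) → 1 H
  atom 8: O, bond orders sum to 2 (valence 2) → 0 H
  atom 9: N, bond orders sum to 3 (valence 3) → 0 H
  atom 10: C, bond orders sum to 4 (valence 4) → 0 H
  atom 11: Cl (halogen, monovalent) → 0 H
Totals → C:7, H:6, Cl:1, N:1, O:2.
In Hill order: C7H6ClNO2.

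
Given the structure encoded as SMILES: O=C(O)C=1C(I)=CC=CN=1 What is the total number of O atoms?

2

Scan the SMILES for O atoms (remember two-letter symbols like Cl and Br are single atoms).
Oxygen count: 2.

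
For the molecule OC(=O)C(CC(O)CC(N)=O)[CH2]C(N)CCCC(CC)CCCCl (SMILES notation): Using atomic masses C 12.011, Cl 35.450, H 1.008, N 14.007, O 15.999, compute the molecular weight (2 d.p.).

364.91 g/mol

First, the molecular formula is C17H33ClN2O4 (counting implicit H from valence).
  C: 17 × 12.011 = 204.187
  Cl: 1 × 35.450 = 35.450
  H: 33 × 1.008 = 33.264
  N: 2 × 14.007 = 28.014
  O: 4 × 15.999 = 63.996
Sum: 17×12.011 + 1×35.450 + 33×1.008 + 2×14.007 + 4×15.999 = 364.911 → 364.91 g/mol.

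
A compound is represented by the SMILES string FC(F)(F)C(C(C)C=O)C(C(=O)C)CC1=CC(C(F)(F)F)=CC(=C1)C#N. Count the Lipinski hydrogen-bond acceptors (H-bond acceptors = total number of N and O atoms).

N atoms: 1; O atoms: 2.
Lipinski HBA = 1 + 2 = 3.

3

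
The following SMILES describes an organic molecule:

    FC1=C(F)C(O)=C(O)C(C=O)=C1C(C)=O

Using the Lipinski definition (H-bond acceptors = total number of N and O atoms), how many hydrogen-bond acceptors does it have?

4

N atoms: 0; O atoms: 4.
Lipinski HBA = 0 + 4 = 4.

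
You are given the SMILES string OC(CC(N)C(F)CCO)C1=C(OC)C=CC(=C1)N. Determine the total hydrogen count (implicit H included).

Walk through each heavy atom and fill implicit hydrogens from standard valence (C 4, N 3, O 2, S 2, halogen 1):
  atom 1: O, bond orders sum to 1 (valence 2) → 1 H
  atom 2: C, bond orders sum to 3 (valence 4) → 1 H
  atom 3: C, bond orders sum to 2 (valence 4) → 2 H
  atom 4: C, bond orders sum to 3 (valence 4) → 1 H
  atom 5: N, bond orders sum to 1 (valence 3) → 2 H
  atom 6: C, bond orders sum to 3 (valence 4) → 1 H
  atom 7: F (halogen, monovalent) → 0 H
  atom 8: C, bond orders sum to 2 (valence 4) → 2 H
  atom 9: C, bond orders sum to 2 (valence 4) → 2 H
  atom 10: O, bond orders sum to 1 (valence 2) → 1 H
  atom 11: C, bond orders sum to 4 (valence 4) → 0 H
  atom 12: C, bond orders sum to 4 (valence 4) → 0 H
  atom 13: O, bond orders sum to 2 (valence 2) → 0 H
  atom 14: C, bond orders sum to 1 (valence 4) → 3 H
  atom 15: C, bond orders sum to 3 (valence 4) → 1 H
  atom 16: C, bond orders sum to 3 (valence 4) → 1 H
  atom 17: C, bond orders sum to 4 (valence 4) → 0 H
  atom 18: C, bond orders sum to 3 (valence 4) → 1 H
  atom 19: N, bond orders sum to 1 (valence 3) → 2 H
Total hydrogens: 21.

21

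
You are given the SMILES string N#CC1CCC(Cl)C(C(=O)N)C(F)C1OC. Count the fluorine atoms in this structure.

1

Scan the SMILES for F atoms (remember two-letter symbols like Cl and Br are single atoms).
Fluorine count: 1.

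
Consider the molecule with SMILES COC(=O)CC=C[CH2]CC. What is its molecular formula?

C8H14O2

Walk through each heavy atom and fill implicit hydrogens from standard valence (C 4, N 3, O 2, S 2, halogen 1):
  atom 1: C, bond orders sum to 1 (valence 4) → 3 H
  atom 2: O, bond orders sum to 2 (valence 2) → 0 H
  atom 3: C, bond orders sum to 4 (valence 4) → 0 H
  atom 4: O, bond orders sum to 2 (valence 2) → 0 H
  atom 5: C, bond orders sum to 2 (valence 4) → 2 H
  atom 6: C, bond orders sum to 3 (valence 4) → 1 H
  atom 7: C, bond orders sum to 3 (valence 4) → 1 H
  atom 8: C with explicit H count 2
  atom 9: C, bond orders sum to 2 (valence 4) → 2 H
  atom 10: C, bond orders sum to 1 (valence 4) → 3 H
Totals → C:8, H:14, O:2.
In Hill order: C8H14O2.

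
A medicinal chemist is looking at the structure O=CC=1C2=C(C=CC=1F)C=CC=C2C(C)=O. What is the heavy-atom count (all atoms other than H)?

Every atom symbol written in the SMILES (organic subset) is one heavy atom; implicit H are not written.
Heavy atoms by element → C:13, F:1, O:2.
Total: 16.

16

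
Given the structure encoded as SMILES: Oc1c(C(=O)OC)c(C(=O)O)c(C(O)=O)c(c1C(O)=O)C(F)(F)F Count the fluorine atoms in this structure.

3

Scan the SMILES for F atoms (remember two-letter symbols like Cl and Br are single atoms).
Fluorine count: 3.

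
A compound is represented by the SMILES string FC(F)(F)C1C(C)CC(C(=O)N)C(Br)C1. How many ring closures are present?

1

In SMILES, each pair of matching ring-closure digits denotes one ring-closing bond; the number of such bonds equals the number of independent rings.
Ring-closure bonds here: 1.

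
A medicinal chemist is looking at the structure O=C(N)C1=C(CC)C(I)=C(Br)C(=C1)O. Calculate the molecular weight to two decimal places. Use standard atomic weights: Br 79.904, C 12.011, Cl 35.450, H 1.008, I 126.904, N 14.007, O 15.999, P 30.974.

First, the molecular formula is C9H9BrINO2 (counting implicit H from valence).
  Br: 1 × 79.904 = 79.904
  C: 9 × 12.011 = 108.099
  H: 9 × 1.008 = 9.072
  I: 1 × 126.904 = 126.904
  N: 1 × 14.007 = 14.007
  O: 2 × 15.999 = 31.998
Sum: 1×79.904 + 9×12.011 + 9×1.008 + 1×126.904 + 1×14.007 + 2×15.999 = 369.984 → 369.98 g/mol.

369.98 g/mol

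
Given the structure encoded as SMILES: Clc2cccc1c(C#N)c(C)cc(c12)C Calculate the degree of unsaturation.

Molecular formula: C13H10ClN.
DoU = (2C + 2 + N − H − X) / 2, where X is the halogen count and O/S are ignored.
    = (2·13 + 2 + 1 − 10 − 1) / 2 = 18 / 2 = 9.

9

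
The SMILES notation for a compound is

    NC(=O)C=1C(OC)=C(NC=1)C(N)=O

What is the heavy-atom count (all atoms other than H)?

Every atom symbol written in the SMILES (organic subset) is one heavy atom; implicit H are not written.
Heavy atoms by element → C:7, N:3, O:3.
Total: 13.

13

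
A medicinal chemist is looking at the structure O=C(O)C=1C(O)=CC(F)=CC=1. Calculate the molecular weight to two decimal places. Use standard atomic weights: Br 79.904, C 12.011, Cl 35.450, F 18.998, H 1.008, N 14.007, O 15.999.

156.11 g/mol

First, the molecular formula is C7H5FO3 (counting implicit H from valence).
  C: 7 × 12.011 = 84.077
  F: 1 × 18.998 = 18.998
  H: 5 × 1.008 = 5.040
  O: 3 × 15.999 = 47.997
Sum: 7×12.011 + 1×18.998 + 5×1.008 + 3×15.999 = 156.112 → 156.11 g/mol.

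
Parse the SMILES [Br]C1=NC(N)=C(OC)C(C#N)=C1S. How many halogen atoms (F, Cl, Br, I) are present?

1

Halogen atoms appear at heavy-atom position 1 (1×Br).
Other groups present: 1 ether, 1 nitrile, 1 primary amine, 1 thiol.
Halogen count: 1.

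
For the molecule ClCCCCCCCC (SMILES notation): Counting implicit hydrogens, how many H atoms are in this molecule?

17

Walk through each heavy atom and fill implicit hydrogens from standard valence (C 4, N 3, O 2, S 2, halogen 1):
  atom 1: Cl (halogen, monovalent) → 0 H
  atom 2: C, bond orders sum to 2 (valence 4) → 2 H
  atom 3: C, bond orders sum to 2 (valence 4) → 2 H
  atom 4: C, bond orders sum to 2 (valence 4) → 2 H
  atom 5: C, bond orders sum to 2 (valence 4) → 2 H
  atom 6: C, bond orders sum to 2 (valence 4) → 2 H
  atom 7: C, bond orders sum to 2 (valence 4) → 2 H
  atom 8: C, bond orders sum to 2 (valence 4) → 2 H
  atom 9: C, bond orders sum to 1 (valence 4) → 3 H
Total hydrogens: 17.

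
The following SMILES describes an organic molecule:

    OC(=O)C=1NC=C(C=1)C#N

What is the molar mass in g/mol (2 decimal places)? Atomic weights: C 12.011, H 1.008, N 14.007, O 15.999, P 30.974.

First, the molecular formula is C6H4N2O2 (counting implicit H from valence).
  C: 6 × 12.011 = 72.066
  H: 4 × 1.008 = 4.032
  N: 2 × 14.007 = 28.014
  O: 2 × 15.999 = 31.998
Sum: 6×12.011 + 4×1.008 + 2×14.007 + 2×15.999 = 136.110 → 136.11 g/mol.

136.11 g/mol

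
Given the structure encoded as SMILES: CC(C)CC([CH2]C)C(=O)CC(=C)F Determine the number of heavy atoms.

13

Every atom symbol written in the SMILES (organic subset) is one heavy atom; implicit H are not written.
Heavy atoms by element → C:11, F:1, O:1.
Total: 13.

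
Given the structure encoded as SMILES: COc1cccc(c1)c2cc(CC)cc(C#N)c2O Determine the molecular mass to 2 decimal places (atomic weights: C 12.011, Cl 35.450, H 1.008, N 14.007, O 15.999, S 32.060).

First, the molecular formula is C16H15NO2 (counting implicit H from valence).
  C: 16 × 12.011 = 192.176
  H: 15 × 1.008 = 15.120
  N: 1 × 14.007 = 14.007
  O: 2 × 15.999 = 31.998
Sum: 16×12.011 + 15×1.008 + 1×14.007 + 2×15.999 = 253.301 → 253.30 g/mol.

253.30 g/mol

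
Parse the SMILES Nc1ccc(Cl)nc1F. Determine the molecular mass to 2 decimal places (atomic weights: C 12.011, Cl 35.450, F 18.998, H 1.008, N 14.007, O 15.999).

146.55 g/mol

First, the molecular formula is C5H4ClFN2 (counting implicit H from valence).
  C: 5 × 12.011 = 60.055
  Cl: 1 × 35.450 = 35.450
  F: 1 × 18.998 = 18.998
  H: 4 × 1.008 = 4.032
  N: 2 × 14.007 = 28.014
Sum: 5×12.011 + 1×35.450 + 1×18.998 + 4×1.008 + 2×14.007 = 146.549 → 146.55 g/mol.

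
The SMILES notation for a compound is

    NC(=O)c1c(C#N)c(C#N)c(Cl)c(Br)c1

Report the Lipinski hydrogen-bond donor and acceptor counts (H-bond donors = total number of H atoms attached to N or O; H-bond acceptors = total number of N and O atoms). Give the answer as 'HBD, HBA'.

2, 4

Donors: find every N or O and count the H atoms it carries.
  atom 1 (N): bond orders sum to 1 → 2 H
  atom 3 (O): bond orders sum to 2 → 0 H
  atom 7 (N): bond orders sum to 3 → 0 H
  atom 10 (N): bond orders sum to 3 → 0 H
Lipinski HBD = 2.
Acceptors: N atoms = 3, O atoms = 1 → HBA = 4.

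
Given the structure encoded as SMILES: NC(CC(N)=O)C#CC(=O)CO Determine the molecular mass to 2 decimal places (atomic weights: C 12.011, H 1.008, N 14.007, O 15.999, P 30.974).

170.17 g/mol

First, the molecular formula is C7H10N2O3 (counting implicit H from valence).
  C: 7 × 12.011 = 84.077
  H: 10 × 1.008 = 10.080
  N: 2 × 14.007 = 28.014
  O: 3 × 15.999 = 47.997
Sum: 7×12.011 + 10×1.008 + 2×14.007 + 3×15.999 = 170.168 → 170.17 g/mol.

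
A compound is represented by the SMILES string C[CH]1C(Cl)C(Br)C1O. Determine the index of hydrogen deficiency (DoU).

Degree of unsaturation = (number of rings) + (number of π bonds).
Ring closures in the SMILES: 1.
π bonds: none → 0 DoU from unsaturation.
Total DoU = 1 + 0 = 1.

1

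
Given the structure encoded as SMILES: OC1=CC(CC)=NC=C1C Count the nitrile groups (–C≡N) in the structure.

Scan the SMILES for the nitrile motif — none present.
Groups that are present: 1 hydroxyl.

0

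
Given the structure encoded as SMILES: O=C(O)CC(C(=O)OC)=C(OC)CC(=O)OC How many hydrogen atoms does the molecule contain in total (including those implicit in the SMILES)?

14

Walk through each heavy atom and fill implicit hydrogens from standard valence (C 4, N 3, O 2, S 2, halogen 1):
  atom 1: O, bond orders sum to 2 (valence 2) → 0 H
  atom 2: C, bond orders sum to 4 (valence 4) → 0 H
  atom 3: O, bond orders sum to 1 (valence 2) → 1 H
  atom 4: C, bond orders sum to 2 (valence 4) → 2 H
  atom 5: C, bond orders sum to 4 (valence 4) → 0 H
  atom 6: C, bond orders sum to 4 (valence 4) → 0 H
  atom 7: O, bond orders sum to 2 (valence 2) → 0 H
  atom 8: O, bond orders sum to 2 (valence 2) → 0 H
  atom 9: C, bond orders sum to 1 (valence 4) → 3 H
  atom 10: C, bond orders sum to 4 (valence 4) → 0 H
  atom 11: O, bond orders sum to 2 (valence 2) → 0 H
  atom 12: C, bond orders sum to 1 (valence 4) → 3 H
  atom 13: C, bond orders sum to 2 (valence 4) → 2 H
  atom 14: C, bond orders sum to 4 (valence 4) → 0 H
  atom 15: O, bond orders sum to 2 (valence 2) → 0 H
  atom 16: O, bond orders sum to 2 (valence 2) → 0 H
  atom 17: C, bond orders sum to 1 (valence 4) → 3 H
Total hydrogens: 14.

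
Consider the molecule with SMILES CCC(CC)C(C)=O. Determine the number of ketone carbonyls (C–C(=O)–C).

1

The ketone motif appears at heavy-atom position 6 in the SMILES.
Ketone count: 1.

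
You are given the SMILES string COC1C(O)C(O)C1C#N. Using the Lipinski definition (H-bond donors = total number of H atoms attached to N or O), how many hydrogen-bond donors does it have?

Donors: find every N or O and count the H atoms it carries.
  atom 2 (O): bond orders sum to 2 → 0 H
  atom 5 (O): bond orders sum to 1 → 1 H
  atom 7 (O): bond orders sum to 1 → 1 H
  atom 10 (N): bond orders sum to 3 → 0 H
Lipinski HBD = 2.

2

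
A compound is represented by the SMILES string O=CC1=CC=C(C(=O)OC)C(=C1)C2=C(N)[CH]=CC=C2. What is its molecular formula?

Walk through each heavy atom and fill implicit hydrogens from standard valence (C 4, N 3, O 2, S 2, halogen 1):
  atom 1: O, bond orders sum to 2 (valence 2) → 0 H
  atom 2: C, bond orders sum to 3 (valence 4) → 1 H
  atom 3: C, bond orders sum to 4 (valence 4) → 0 H
  atom 4: C, bond orders sum to 3 (valence 4) → 1 H
  atom 5: C, bond orders sum to 3 (valence 4) → 1 H
  atom 6: C, bond orders sum to 4 (valence 4) → 0 H
  atom 7: C, bond orders sum to 4 (valence 4) → 0 H
  atom 8: O, bond orders sum to 2 (valence 2) → 0 H
  atom 9: O, bond orders sum to 2 (valence 2) → 0 H
  atom 10: C, bond orders sum to 1 (valence 4) → 3 H
  atom 11: C, bond orders sum to 4 (valence 4) → 0 H
  atom 12: C, bond orders sum to 3 (valence 4) → 1 H
  atom 13: C, bond orders sum to 4 (valence 4) → 0 H
  atom 14: C, bond orders sum to 4 (valence 4) → 0 H
  atom 15: N, bond orders sum to 1 (valence 3) → 2 H
  atom 16: C with explicit H count 1
  atom 17: C, bond orders sum to 3 (valence 4) → 1 H
  atom 18: C, bond orders sum to 3 (valence 4) → 1 H
  atom 19: C, bond orders sum to 3 (valence 4) → 1 H
Totals → C:15, H:13, N:1, O:3.
In Hill order: C15H13NO3.

C15H13NO3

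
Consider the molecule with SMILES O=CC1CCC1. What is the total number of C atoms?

5

Count every carbon token in the SMILES (each C, including those in ring-closure positions and inside branches).
Carbon count: 5.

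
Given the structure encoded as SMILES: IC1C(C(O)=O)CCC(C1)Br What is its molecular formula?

C7H10BrIO2

Walk through each heavy atom and fill implicit hydrogens from standard valence (C 4, N 3, O 2, S 2, halogen 1):
  atom 1: I (halogen, monovalent) → 0 H
  atom 2: C, bond orders sum to 3 (valence 4) → 1 H
  atom 3: C, bond orders sum to 3 (valence 4) → 1 H
  atom 4: C, bond orders sum to 4 (valence 4) → 0 H
  atom 5: O, bond orders sum to 1 (valence 2) → 1 H
  atom 6: O, bond orders sum to 2 (valence 2) → 0 H
  atom 7: C, bond orders sum to 2 (valence 4) → 2 H
  atom 8: C, bond orders sum to 2 (valence 4) → 2 H
  atom 9: C, bond orders sum to 3 (valence 4) → 1 H
  atom 10: C, bond orders sum to 2 (valence 4) → 2 H
  atom 11: Br (halogen, monovalent) → 0 H
Totals → C:7, H:10, Br:1, I:1, O:2.
In Hill order: C7H10BrIO2.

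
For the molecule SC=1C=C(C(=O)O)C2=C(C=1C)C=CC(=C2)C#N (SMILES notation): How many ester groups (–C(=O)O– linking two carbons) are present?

Scan the SMILES for the ester motif — none present.
Groups that are present: 1 carboxylic acid, 1 nitrile, 1 thiol.

0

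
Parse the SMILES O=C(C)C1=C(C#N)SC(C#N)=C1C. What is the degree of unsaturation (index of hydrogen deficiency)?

Molecular formula: C9H6N2OS.
DoU = (2C + 2 + N − H − X) / 2, where X is the halogen count and O/S are ignored.
    = (2·9 + 2 + 2 − 6 − 0) / 2 = 16 / 2 = 8.

8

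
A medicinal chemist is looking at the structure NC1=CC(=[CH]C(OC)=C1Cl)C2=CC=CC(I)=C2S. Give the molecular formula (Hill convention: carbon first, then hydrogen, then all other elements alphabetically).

C13H11ClINOS

Walk through each heavy atom and fill implicit hydrogens from standard valence (C 4, N 3, O 2, S 2, halogen 1):
  atom 1: N, bond orders sum to 1 (valence 3) → 2 H
  atom 2: C, bond orders sum to 4 (valence 4) → 0 H
  atom 3: C, bond orders sum to 3 (valence 4) → 1 H
  atom 4: C, bond orders sum to 4 (valence 4) → 0 H
  atom 5: C with explicit H count 1
  atom 6: C, bond orders sum to 4 (valence 4) → 0 H
  atom 7: O, bond orders sum to 2 (valence 2) → 0 H
  atom 8: C, bond orders sum to 1 (valence 4) → 3 H
  atom 9: C, bond orders sum to 4 (valence 4) → 0 H
  atom 10: Cl (halogen, monovalent) → 0 H
  atom 11: C, bond orders sum to 4 (valence 4) → 0 H
  atom 12: C, bond orders sum to 3 (valence 4) → 1 H
  atom 13: C, bond orders sum to 3 (valence 4) → 1 H
  atom 14: C, bond orders sum to 3 (valence 4) → 1 H
  atom 15: C, bond orders sum to 4 (valence 4) → 0 H
  atom 16: I (halogen, monovalent) → 0 H
  atom 17: C, bond orders sum to 4 (valence 4) → 0 H
  atom 18: S, bond orders sum to 1 (valence 2) → 1 H
Totals → C:13, H:11, Cl:1, I:1, N:1, O:1, S:1.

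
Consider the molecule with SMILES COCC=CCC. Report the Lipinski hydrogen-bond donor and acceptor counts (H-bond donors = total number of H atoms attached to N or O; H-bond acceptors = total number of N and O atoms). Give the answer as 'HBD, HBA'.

0, 1

Donors: find every N or O and count the H atoms it carries.
  atom 2 (O): bond orders sum to 2 → 0 H
Lipinski HBD = 0.
Acceptors: N atoms = 0, O atoms = 1 → HBA = 1.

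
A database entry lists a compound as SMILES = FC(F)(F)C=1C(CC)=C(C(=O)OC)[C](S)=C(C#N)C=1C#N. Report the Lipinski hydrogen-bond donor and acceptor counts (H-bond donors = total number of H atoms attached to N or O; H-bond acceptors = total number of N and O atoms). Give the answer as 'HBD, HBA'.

Donors: find every N or O and count the H atoms it carries.
  atom 11 (O): bond orders sum to 2 → 0 H
  atom 12 (O): bond orders sum to 2 → 0 H
  atom 18 (N): bond orders sum to 3 → 0 H
  atom 21 (N): bond orders sum to 3 → 0 H
Lipinski HBD = 0.
Acceptors: N atoms = 2, O atoms = 2 → HBA = 4.

0, 4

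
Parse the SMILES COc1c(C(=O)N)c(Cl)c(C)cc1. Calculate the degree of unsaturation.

5

Molecular formula: C9H10ClNO2.
DoU = (2C + 2 + N − H − X) / 2, where X is the halogen count and O/S are ignored.
    = (2·9 + 2 + 1 − 10 − 1) / 2 = 10 / 2 = 5.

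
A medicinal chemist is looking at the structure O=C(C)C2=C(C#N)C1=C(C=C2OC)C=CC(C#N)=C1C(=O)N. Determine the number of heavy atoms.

22

Every atom symbol written in the SMILES (organic subset) is one heavy atom; implicit H are not written.
Heavy atoms by element → C:16, N:3, O:3.
Total: 22.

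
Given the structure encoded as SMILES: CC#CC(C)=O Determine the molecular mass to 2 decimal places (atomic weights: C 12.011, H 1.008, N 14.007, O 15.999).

82.10 g/mol

First, the molecular formula is C5H6O (counting implicit H from valence).
  C: 5 × 12.011 = 60.055
  H: 6 × 1.008 = 6.048
  O: 1 × 15.999 = 15.999
Sum: 5×12.011 + 6×1.008 + 1×15.999 = 82.102 → 82.10 g/mol.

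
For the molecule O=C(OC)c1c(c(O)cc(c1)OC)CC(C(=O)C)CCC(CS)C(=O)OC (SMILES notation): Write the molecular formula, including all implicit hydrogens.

Walk through each heavy atom and fill implicit hydrogens from standard valence (C 4, N 3, O 2, S 2, halogen 1); for lowercase aromatic atoms, an aromatic c carries 1 H when it has two neighbours and 0 H with three, and aromatic n carries 0 H:
  atom 1: O, bond orders sum to 2 (valence 2) → 0 H
  atom 2: C, bond orders sum to 4 (valence 4) → 0 H
  atom 3: O, bond orders sum to 2 (valence 2) → 0 H
  atom 4: C, bond orders sum to 1 (valence 4) → 3 H
  atom 5: aromatic c, 3 neighbours → 0 H
  atom 6: aromatic c, 3 neighbours → 0 H
  atom 7: aromatic c, 3 neighbours → 0 H
  atom 8: O, bond orders sum to 1 (valence 2) → 1 H
  atom 9: aromatic c, 2 neighbours → 1 H
  atom 10: aromatic c, 3 neighbours → 0 H
  atom 11: aromatic c, 2 neighbours → 1 H
  atom 12: O, bond orders sum to 2 (valence 2) → 0 H
  atom 13: C, bond orders sum to 1 (valence 4) → 3 H
  atom 14: C, bond orders sum to 2 (valence 4) → 2 H
  atom 15: C, bond orders sum to 3 (valence 4) → 1 H
  atom 16: C, bond orders sum to 4 (valence 4) → 0 H
  atom 17: O, bond orders sum to 2 (valence 2) → 0 H
  atom 18: C, bond orders sum to 1 (valence 4) → 3 H
  atom 19: C, bond orders sum to 2 (valence 4) → 2 H
  atom 20: C, bond orders sum to 2 (valence 4) → 2 H
  atom 21: C, bond orders sum to 3 (valence 4) → 1 H
  atom 22: C, bond orders sum to 2 (valence 4) → 2 H
  atom 23: S, bond orders sum to 1 (valence 2) → 1 H
  atom 24: C, bond orders sum to 4 (valence 4) → 0 H
  atom 25: O, bond orders sum to 2 (valence 2) → 0 H
  atom 26: O, bond orders sum to 2 (valence 2) → 0 H
  atom 27: C, bond orders sum to 1 (valence 4) → 3 H
Totals → C:19, H:26, O:7, S:1.
In Hill order: C19H26O7S.

C19H26O7S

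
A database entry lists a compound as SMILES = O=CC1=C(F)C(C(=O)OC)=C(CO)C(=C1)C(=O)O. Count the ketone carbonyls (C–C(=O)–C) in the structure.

0

Scan the SMILES for the ketone motif — none present.
Groups that are present: 1 aldehyde, 1 carboxylic acid, 1 ester, 1 hydroxyl.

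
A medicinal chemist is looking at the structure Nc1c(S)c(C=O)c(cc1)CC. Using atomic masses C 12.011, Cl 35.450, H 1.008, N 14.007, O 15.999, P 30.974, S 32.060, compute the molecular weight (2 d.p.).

181.25 g/mol

First, the molecular formula is C9H11NOS (counting implicit H from valence).
  C: 9 × 12.011 = 108.099
  H: 11 × 1.008 = 11.088
  N: 1 × 14.007 = 14.007
  O: 1 × 15.999 = 15.999
  S: 1 × 32.060 = 32.060
Sum: 9×12.011 + 11×1.008 + 1×14.007 + 1×15.999 + 1×32.060 = 181.253 → 181.25 g/mol.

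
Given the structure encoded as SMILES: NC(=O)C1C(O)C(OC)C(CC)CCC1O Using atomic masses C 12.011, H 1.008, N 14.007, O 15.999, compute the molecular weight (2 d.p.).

First, the molecular formula is C11H21NO4 (counting implicit H from valence).
  C: 11 × 12.011 = 132.121
  H: 21 × 1.008 = 21.168
  N: 1 × 14.007 = 14.007
  O: 4 × 15.999 = 63.996
Sum: 11×12.011 + 21×1.008 + 1×14.007 + 4×15.999 = 231.292 → 231.29 g/mol.

231.29 g/mol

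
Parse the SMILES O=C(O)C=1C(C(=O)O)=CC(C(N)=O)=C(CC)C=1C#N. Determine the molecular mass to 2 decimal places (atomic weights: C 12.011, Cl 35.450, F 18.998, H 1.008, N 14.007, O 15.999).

First, the molecular formula is C12H10N2O5 (counting implicit H from valence).
  C: 12 × 12.011 = 144.132
  H: 10 × 1.008 = 10.080
  N: 2 × 14.007 = 28.014
  O: 5 × 15.999 = 79.995
Sum: 12×12.011 + 10×1.008 + 2×14.007 + 5×15.999 = 262.221 → 262.22 g/mol.

262.22 g/mol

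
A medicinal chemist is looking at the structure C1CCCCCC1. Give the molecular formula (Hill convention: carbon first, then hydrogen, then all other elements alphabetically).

C7H14

Walk through each heavy atom and fill implicit hydrogens from standard valence (C 4, N 3, O 2, S 2, halogen 1):
  atom 1: C, bond orders sum to 2 (valence 4) → 2 H
  atom 2: C, bond orders sum to 2 (valence 4) → 2 H
  atom 3: C, bond orders sum to 2 (valence 4) → 2 H
  atom 4: C, bond orders sum to 2 (valence 4) → 2 H
  atom 5: C, bond orders sum to 2 (valence 4) → 2 H
  atom 6: C, bond orders sum to 2 (valence 4) → 2 H
  atom 7: C, bond orders sum to 2 (valence 4) → 2 H
Totals → C:7, H:14.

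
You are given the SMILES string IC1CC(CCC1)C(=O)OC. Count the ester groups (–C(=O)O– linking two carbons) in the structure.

1

The ester motif appears at heavy-atom position 8 in the SMILES.
Ester count: 1.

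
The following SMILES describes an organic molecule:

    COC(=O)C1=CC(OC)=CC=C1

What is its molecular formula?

Walk through each heavy atom and fill implicit hydrogens from standard valence (C 4, N 3, O 2, S 2, halogen 1):
  atom 1: C, bond orders sum to 1 (valence 4) → 3 H
  atom 2: O, bond orders sum to 2 (valence 2) → 0 H
  atom 3: C, bond orders sum to 4 (valence 4) → 0 H
  atom 4: O, bond orders sum to 2 (valence 2) → 0 H
  atom 5: C, bond orders sum to 4 (valence 4) → 0 H
  atom 6: C, bond orders sum to 3 (valence 4) → 1 H
  atom 7: C, bond orders sum to 4 (valence 4) → 0 H
  atom 8: O, bond orders sum to 2 (valence 2) → 0 H
  atom 9: C, bond orders sum to 1 (valence 4) → 3 H
  atom 10: C, bond orders sum to 3 (valence 4) → 1 H
  atom 11: C, bond orders sum to 3 (valence 4) → 1 H
  atom 12: C, bond orders sum to 3 (valence 4) → 1 H
Totals → C:9, H:10, O:3.
In Hill order: C9H10O3.

C9H10O3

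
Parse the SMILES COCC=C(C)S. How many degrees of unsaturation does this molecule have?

1

Degree of unsaturation = (number of rings) + (number of π bonds).
Ring closures in the SMILES: 0.
π bonds: 1 double bond (each 1 DoU) → 1 DoU from unsaturation.
Total DoU = 0 + 1 = 1.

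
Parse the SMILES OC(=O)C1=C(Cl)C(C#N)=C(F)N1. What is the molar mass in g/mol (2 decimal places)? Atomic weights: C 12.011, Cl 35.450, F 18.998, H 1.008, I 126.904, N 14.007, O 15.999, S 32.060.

188.54 g/mol

First, the molecular formula is C6H2ClFN2O2 (counting implicit H from valence).
  C: 6 × 12.011 = 72.066
  Cl: 1 × 35.450 = 35.450
  F: 1 × 18.998 = 18.998
  H: 2 × 1.008 = 2.016
  N: 2 × 14.007 = 28.014
  O: 2 × 15.999 = 31.998
Sum: 6×12.011 + 1×35.450 + 1×18.998 + 2×1.008 + 2×14.007 + 2×15.999 = 188.542 → 188.54 g/mol.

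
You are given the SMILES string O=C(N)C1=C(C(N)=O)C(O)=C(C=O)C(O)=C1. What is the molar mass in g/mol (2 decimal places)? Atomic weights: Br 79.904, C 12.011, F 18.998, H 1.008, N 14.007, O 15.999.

224.17 g/mol

First, the molecular formula is C9H8N2O5 (counting implicit H from valence).
  C: 9 × 12.011 = 108.099
  H: 8 × 1.008 = 8.064
  N: 2 × 14.007 = 28.014
  O: 5 × 15.999 = 79.995
Sum: 9×12.011 + 8×1.008 + 2×14.007 + 5×15.999 = 224.172 → 224.17 g/mol.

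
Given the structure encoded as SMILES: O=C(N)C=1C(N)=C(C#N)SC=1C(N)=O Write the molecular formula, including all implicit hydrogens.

C7H6N4O2S

Walk through each heavy atom and fill implicit hydrogens from standard valence (C 4, N 3, O 2, S 2, halogen 1):
  atom 1: O, bond orders sum to 2 (valence 2) → 0 H
  atom 2: C, bond orders sum to 4 (valence 4) → 0 H
  atom 3: N, bond orders sum to 1 (valence 3) → 2 H
  atom 4: C, bond orders sum to 4 (valence 4) → 0 H
  atom 5: C, bond orders sum to 4 (valence 4) → 0 H
  atom 6: N, bond orders sum to 1 (valence 3) → 2 H
  atom 7: C, bond orders sum to 4 (valence 4) → 0 H
  atom 8: C, bond orders sum to 4 (valence 4) → 0 H
  atom 9: N, bond orders sum to 3 (valence 3) → 0 H
  atom 10: S, bond orders sum to 2 (valence 2) → 0 H
  atom 11: C, bond orders sum to 4 (valence 4) → 0 H
  atom 12: C, bond orders sum to 4 (valence 4) → 0 H
  atom 13: N, bond orders sum to 1 (valence 3) → 2 H
  atom 14: O, bond orders sum to 2 (valence 2) → 0 H
Totals → C:7, H:6, N:4, O:2, S:1.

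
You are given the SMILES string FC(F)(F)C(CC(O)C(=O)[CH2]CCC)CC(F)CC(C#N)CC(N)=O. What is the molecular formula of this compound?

Walk through each heavy atom and fill implicit hydrogens from standard valence (C 4, N 3, O 2, S 2, halogen 1):
  atom 1: F (halogen, monovalent) → 0 H
  atom 2: C, bond orders sum to 4 (valence 4) → 0 H
  atom 3: F (halogen, monovalent) → 0 H
  atom 4: F (halogen, monovalent) → 0 H
  atom 5: C, bond orders sum to 3 (valence 4) → 1 H
  atom 6: C, bond orders sum to 2 (valence 4) → 2 H
  atom 7: C, bond orders sum to 3 (valence 4) → 1 H
  atom 8: O, bond orders sum to 1 (valence 2) → 1 H
  atom 9: C, bond orders sum to 4 (valence 4) → 0 H
  atom 10: O, bond orders sum to 2 (valence 2) → 0 H
  atom 11: C with explicit H count 2
  atom 12: C, bond orders sum to 2 (valence 4) → 2 H
  atom 13: C, bond orders sum to 2 (valence 4) → 2 H
  atom 14: C, bond orders sum to 1 (valence 4) → 3 H
  atom 15: C, bond orders sum to 2 (valence 4) → 2 H
  atom 16: C, bond orders sum to 3 (valence 4) → 1 H
  atom 17: F (halogen, monovalent) → 0 H
  atom 18: C, bond orders sum to 2 (valence 4) → 2 H
  atom 19: C, bond orders sum to 3 (valence 4) → 1 H
  atom 20: C, bond orders sum to 4 (valence 4) → 0 H
  atom 21: N, bond orders sum to 3 (valence 3) → 0 H
  atom 22: C, bond orders sum to 2 (valence 4) → 2 H
  atom 23: C, bond orders sum to 4 (valence 4) → 0 H
  atom 24: N, bond orders sum to 1 (valence 3) → 2 H
  atom 25: O, bond orders sum to 2 (valence 2) → 0 H
Totals → C:16, H:24, F:4, N:2, O:3.

C16H24F4N2O3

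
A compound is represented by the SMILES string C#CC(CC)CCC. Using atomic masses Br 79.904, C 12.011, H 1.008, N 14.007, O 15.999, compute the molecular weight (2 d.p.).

First, the molecular formula is C8H14 (counting implicit H from valence).
  C: 8 × 12.011 = 96.088
  H: 14 × 1.008 = 14.112
Sum: 8×12.011 + 14×1.008 = 110.200 → 110.20 g/mol.

110.20 g/mol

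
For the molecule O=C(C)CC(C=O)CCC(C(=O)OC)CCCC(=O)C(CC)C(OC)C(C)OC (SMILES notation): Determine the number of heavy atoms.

Every atom symbol written in the SMILES (organic subset) is one heavy atom; implicit H are not written.
Heavy atoms by element → C:22, O:7.
Total: 29.

29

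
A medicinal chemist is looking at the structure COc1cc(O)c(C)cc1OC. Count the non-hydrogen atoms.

Every atom symbol written in the SMILES (organic subset) is one heavy atom; implicit H are not written.
Heavy atoms by element → C:9, O:3.
Total: 12.

12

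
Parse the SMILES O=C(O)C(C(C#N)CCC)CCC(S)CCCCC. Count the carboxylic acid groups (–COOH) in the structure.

1

The carboxylic acid motif appears at heavy-atom position 2 in the SMILES.
Other groups present: 1 nitrile, 1 thiol.
Carboxylic acid count: 1.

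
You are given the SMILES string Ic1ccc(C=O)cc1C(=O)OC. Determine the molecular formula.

Walk through each heavy atom and fill implicit hydrogens from standard valence (C 4, N 3, O 2, S 2, halogen 1); for lowercase aromatic atoms, an aromatic c carries 1 H when it has two neighbours and 0 H with three, and aromatic n carries 0 H:
  atom 1: I (halogen, monovalent) → 0 H
  atom 2: aromatic c, 3 neighbours → 0 H
  atom 3: aromatic c, 2 neighbours → 1 H
  atom 4: aromatic c, 2 neighbours → 1 H
  atom 5: aromatic c, 3 neighbours → 0 H
  atom 6: C, bond orders sum to 3 (valence 4) → 1 H
  atom 7: O, bond orders sum to 2 (valence 2) → 0 H
  atom 8: aromatic c, 2 neighbours → 1 H
  atom 9: aromatic c, 3 neighbours → 0 H
  atom 10: C, bond orders sum to 4 (valence 4) → 0 H
  atom 11: O, bond orders sum to 2 (valence 2) → 0 H
  atom 12: O, bond orders sum to 2 (valence 2) → 0 H
  atom 13: C, bond orders sum to 1 (valence 4) → 3 H
Totals → C:9, H:7, I:1, O:3.

C9H7IO3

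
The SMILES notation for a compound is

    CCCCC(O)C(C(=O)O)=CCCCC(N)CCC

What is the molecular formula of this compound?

C15H29NO3

Walk through each heavy atom and fill implicit hydrogens from standard valence (C 4, N 3, O 2, S 2, halogen 1):
  atom 1: C, bond orders sum to 1 (valence 4) → 3 H
  atom 2: C, bond orders sum to 2 (valence 4) → 2 H
  atom 3: C, bond orders sum to 2 (valence 4) → 2 H
  atom 4: C, bond orders sum to 2 (valence 4) → 2 H
  atom 5: C, bond orders sum to 3 (valence 4) → 1 H
  atom 6: O, bond orders sum to 1 (valence 2) → 1 H
  atom 7: C, bond orders sum to 4 (valence 4) → 0 H
  atom 8: C, bond orders sum to 4 (valence 4) → 0 H
  atom 9: O, bond orders sum to 2 (valence 2) → 0 H
  atom 10: O, bond orders sum to 1 (valence 2) → 1 H
  atom 11: C, bond orders sum to 3 (valence 4) → 1 H
  atom 12: C, bond orders sum to 2 (valence 4) → 2 H
  atom 13: C, bond orders sum to 2 (valence 4) → 2 H
  atom 14: C, bond orders sum to 2 (valence 4) → 2 H
  atom 15: C, bond orders sum to 3 (valence 4) → 1 H
  atom 16: N, bond orders sum to 1 (valence 3) → 2 H
  atom 17: C, bond orders sum to 2 (valence 4) → 2 H
  atom 18: C, bond orders sum to 2 (valence 4) → 2 H
  atom 19: C, bond orders sum to 1 (valence 4) → 3 H
Totals → C:15, H:29, N:1, O:3.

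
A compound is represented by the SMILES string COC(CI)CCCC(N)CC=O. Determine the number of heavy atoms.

13

Every atom symbol written in the SMILES (organic subset) is one heavy atom; implicit H are not written.
Heavy atoms by element → C:9, I:1, N:1, O:2.
Total: 13.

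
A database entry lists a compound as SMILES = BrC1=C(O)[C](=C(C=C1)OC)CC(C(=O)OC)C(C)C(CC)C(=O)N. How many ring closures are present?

In SMILES, each pair of matching ring-closure digits denotes one ring-closing bond; the number of such bonds equals the number of independent rings.
Ring-closure bonds here: 1.

1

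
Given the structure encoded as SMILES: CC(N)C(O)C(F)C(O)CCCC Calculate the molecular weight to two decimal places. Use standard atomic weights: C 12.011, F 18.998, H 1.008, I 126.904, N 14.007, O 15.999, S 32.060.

193.26 g/mol

First, the molecular formula is C9H20FNO2 (counting implicit H from valence).
  C: 9 × 12.011 = 108.099
  F: 1 × 18.998 = 18.998
  H: 20 × 1.008 = 20.160
  N: 1 × 14.007 = 14.007
  O: 2 × 15.999 = 31.998
Sum: 9×12.011 + 1×18.998 + 20×1.008 + 1×14.007 + 2×15.999 = 193.262 → 193.26 g/mol.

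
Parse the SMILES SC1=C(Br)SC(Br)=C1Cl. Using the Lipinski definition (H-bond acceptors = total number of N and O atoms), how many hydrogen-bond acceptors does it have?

N atoms: 0; O atoms: 0.
Lipinski HBA = 0 + 0 = 0.

0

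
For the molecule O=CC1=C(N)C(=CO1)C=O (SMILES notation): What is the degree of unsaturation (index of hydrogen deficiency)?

5

Molecular formula: C6H5NO3.
DoU = (2C + 2 + N − H − X) / 2, where X is the halogen count and O/S are ignored.
    = (2·6 + 2 + 1 − 5 − 0) / 2 = 10 / 2 = 5.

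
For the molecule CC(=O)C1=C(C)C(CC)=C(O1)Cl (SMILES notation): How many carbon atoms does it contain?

Count every carbon token in the SMILES (each C, including those in ring-closure positions and inside branches).
Carbon count: 9.

9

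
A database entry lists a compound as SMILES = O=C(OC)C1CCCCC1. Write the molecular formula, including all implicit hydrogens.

C8H14O2

Walk through each heavy atom and fill implicit hydrogens from standard valence (C 4, N 3, O 2, S 2, halogen 1):
  atom 1: O, bond orders sum to 2 (valence 2) → 0 H
  atom 2: C, bond orders sum to 4 (valence 4) → 0 H
  atom 3: O, bond orders sum to 2 (valence 2) → 0 H
  atom 4: C, bond orders sum to 1 (valence 4) → 3 H
  atom 5: C, bond orders sum to 3 (valence 4) → 1 H
  atom 6: C, bond orders sum to 2 (valence 4) → 2 H
  atom 7: C, bond orders sum to 2 (valence 4) → 2 H
  atom 8: C, bond orders sum to 2 (valence 4) → 2 H
  atom 9: C, bond orders sum to 2 (valence 4) → 2 H
  atom 10: C, bond orders sum to 2 (valence 4) → 2 H
Totals → C:8, H:14, O:2.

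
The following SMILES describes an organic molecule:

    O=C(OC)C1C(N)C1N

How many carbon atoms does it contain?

5

Count every carbon token in the SMILES (each C, including those in ring-closure positions and inside branches).
Carbon count: 5.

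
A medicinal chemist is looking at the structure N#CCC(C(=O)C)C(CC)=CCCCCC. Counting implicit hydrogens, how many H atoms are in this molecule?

Walk through each heavy atom and fill implicit hydrogens from standard valence (C 4, N 3, O 2, S 2, halogen 1):
  atom 1: N, bond orders sum to 3 (valence 3) → 0 H
  atom 2: C, bond orders sum to 4 (valence 4) → 0 H
  atom 3: C, bond orders sum to 2 (valence 4) → 2 H
  atom 4: C, bond orders sum to 3 (valence 4) → 1 H
  atom 5: C, bond orders sum to 4 (valence 4) → 0 H
  atom 6: O, bond orders sum to 2 (valence 2) → 0 H
  atom 7: C, bond orders sum to 1 (valence 4) → 3 H
  atom 8: C, bond orders sum to 4 (valence 4) → 0 H
  atom 9: C, bond orders sum to 2 (valence 4) → 2 H
  atom 10: C, bond orders sum to 1 (valence 4) → 3 H
  atom 11: C, bond orders sum to 3 (valence 4) → 1 H
  atom 12: C, bond orders sum to 2 (valence 4) → 2 H
  atom 13: C, bond orders sum to 2 (valence 4) → 2 H
  atom 14: C, bond orders sum to 2 (valence 4) → 2 H
  atom 15: C, bond orders sum to 2 (valence 4) → 2 H
  atom 16: C, bond orders sum to 1 (valence 4) → 3 H
Total hydrogens: 23.

23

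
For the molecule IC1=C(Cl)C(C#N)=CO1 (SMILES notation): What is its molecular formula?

C5HClINO

Walk through each heavy atom and fill implicit hydrogens from standard valence (C 4, N 3, O 2, S 2, halogen 1):
  atom 1: I (halogen, monovalent) → 0 H
  atom 2: C, bond orders sum to 4 (valence 4) → 0 H
  atom 3: C, bond orders sum to 4 (valence 4) → 0 H
  atom 4: Cl (halogen, monovalent) → 0 H
  atom 5: C, bond orders sum to 4 (valence 4) → 0 H
  atom 6: C, bond orders sum to 4 (valence 4) → 0 H
  atom 7: N, bond orders sum to 3 (valence 3) → 0 H
  atom 8: C, bond orders sum to 3 (valence 4) → 1 H
  atom 9: O, bond orders sum to 2 (valence 2) → 0 H
Totals → C:5, H:1, Cl:1, I:1, N:1, O:1.
In Hill order: C5HClINO.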